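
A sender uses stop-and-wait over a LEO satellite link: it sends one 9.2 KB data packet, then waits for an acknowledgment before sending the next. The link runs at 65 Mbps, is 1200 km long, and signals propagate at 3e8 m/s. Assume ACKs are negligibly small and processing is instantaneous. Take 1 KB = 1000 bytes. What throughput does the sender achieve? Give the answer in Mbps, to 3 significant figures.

8.06 Mbps

t_tx = L/R = 73600/65000000 = 0.00113231 s.
t_prop = 1200000/300000000 = 0.004 s; RTT = 0.008 s.
Cycle = t_tx + RTT = 0.00913231 s.
Throughput = L / cycle = 73600 / 0.00913231 = 8.06 Mbps.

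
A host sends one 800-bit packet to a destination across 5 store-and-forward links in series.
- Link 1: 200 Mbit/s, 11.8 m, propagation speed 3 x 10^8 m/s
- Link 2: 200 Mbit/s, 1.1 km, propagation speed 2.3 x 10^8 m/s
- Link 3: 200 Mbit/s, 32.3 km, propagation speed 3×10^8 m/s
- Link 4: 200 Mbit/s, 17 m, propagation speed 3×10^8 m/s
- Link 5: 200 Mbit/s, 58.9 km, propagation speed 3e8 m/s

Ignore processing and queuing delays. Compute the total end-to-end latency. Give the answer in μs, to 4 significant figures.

328.9 μs

Transmission delay per hop = L/R = 800/200000000 = 4 μs; 5 hops → 20 μs.
Propagation delays (d/s per hop): 0.0393333, 4.78261, 107.667, 0.0566667, 196.333 μs; sum = 308.879 μs.
End-to-end = 328.9 μs.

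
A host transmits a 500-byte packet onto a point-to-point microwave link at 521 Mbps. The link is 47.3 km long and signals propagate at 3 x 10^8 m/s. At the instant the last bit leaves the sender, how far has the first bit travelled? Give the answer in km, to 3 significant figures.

2.30 km

t_tx = L/R = 4000/521000000 = 7.67754e-06 s.
Distance = s × t_tx = 300000000 × 7.67754e-06 = 2.30 km.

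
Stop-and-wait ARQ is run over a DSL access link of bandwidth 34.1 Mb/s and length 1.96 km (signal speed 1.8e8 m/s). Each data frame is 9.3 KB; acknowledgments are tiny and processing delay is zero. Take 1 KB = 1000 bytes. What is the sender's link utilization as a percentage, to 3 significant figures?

t_tx = L/R = 74400/34100000 = 0.00218182 s.
t_prop = 1960/180000000 = 1.08889e-05 s; RTT = 2.17778e-05 s.
Cycle = t_tx + RTT = 0.0022036 s.
Utilization = t_tx / cycle = 0.00218182/0.0022036 = 99.0 %.

99.0 %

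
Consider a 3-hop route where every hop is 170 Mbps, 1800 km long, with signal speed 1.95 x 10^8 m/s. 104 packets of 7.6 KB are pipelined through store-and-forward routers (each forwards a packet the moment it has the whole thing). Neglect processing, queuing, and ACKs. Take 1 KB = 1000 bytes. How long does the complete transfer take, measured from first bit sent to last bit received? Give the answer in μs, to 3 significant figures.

65600 μs

Per-hop transmission t_tx = L/R = 60800/170000000 = 357.647 μs.
Per-hop propagation t_prop = 1800000/195000000 = 9230.77 μs.
Pipeline fill: first packet needs 3·t_tx to clear all hops; remaining 103 packets each add one t_tx.
Total = (3+104-1)·t_tx + 3·t_prop = 106·357.647 + 3·9230.77 = 65600 μs.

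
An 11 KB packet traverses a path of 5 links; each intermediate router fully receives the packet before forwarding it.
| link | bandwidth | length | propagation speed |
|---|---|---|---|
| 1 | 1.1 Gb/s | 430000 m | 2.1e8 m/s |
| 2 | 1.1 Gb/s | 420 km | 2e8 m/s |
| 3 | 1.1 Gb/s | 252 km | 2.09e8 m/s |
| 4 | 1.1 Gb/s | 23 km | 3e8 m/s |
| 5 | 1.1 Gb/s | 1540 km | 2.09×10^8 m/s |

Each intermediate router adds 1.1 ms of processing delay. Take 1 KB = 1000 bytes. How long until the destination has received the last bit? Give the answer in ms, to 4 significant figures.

L = 88000 bits.
Transmission delay per hop = L/R = 88000/1100000000 = 0.08 ms; 5 hops → 0.4 ms.
Propagation delays (d/s per hop): 2.04762, 2.1, 1.20574, 0.0766667, 7.36842 ms; sum = 12.7984 ms.
Processing at 4 router(s): 4 × 1.1 ms = 4.4 ms.
End-to-end = 17.60 ms.

17.60 ms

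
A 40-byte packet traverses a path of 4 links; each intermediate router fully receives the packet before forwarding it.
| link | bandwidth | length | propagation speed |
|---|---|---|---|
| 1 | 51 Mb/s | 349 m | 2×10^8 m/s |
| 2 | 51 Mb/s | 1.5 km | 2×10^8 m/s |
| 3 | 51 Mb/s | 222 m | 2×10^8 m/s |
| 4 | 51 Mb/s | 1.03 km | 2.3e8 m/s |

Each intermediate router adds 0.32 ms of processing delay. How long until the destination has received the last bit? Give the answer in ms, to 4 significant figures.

0.9999 ms

L = 40 × 8 = 320 bits.
Transmission delay per hop = L/R = 320/51000000 = 0.00627451 ms; 4 hops → 0.025098 ms.
Propagation delays (d/s per hop): 0.001745, 0.0075, 0.00111, 0.00447826 ms; sum = 0.0148333 ms.
Processing at 3 router(s): 3 × 0.32 ms = 0.96 ms.
End-to-end = 0.9999 ms.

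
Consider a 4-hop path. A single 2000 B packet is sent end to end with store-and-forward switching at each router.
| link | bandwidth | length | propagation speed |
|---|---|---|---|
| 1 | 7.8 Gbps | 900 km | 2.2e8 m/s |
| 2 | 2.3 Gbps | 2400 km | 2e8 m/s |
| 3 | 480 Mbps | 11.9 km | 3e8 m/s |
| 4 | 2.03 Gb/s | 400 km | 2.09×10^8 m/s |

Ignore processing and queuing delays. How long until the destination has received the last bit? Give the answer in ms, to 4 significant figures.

18.09 ms

L = 2000 × 8 = 16000 bits.
Transmission delays (L/R per hop): 0.00205128, 0.00695652, 0.0333333, 0.00788177 ms; sum = 0.0502229 ms.
Propagation delays (d/s per hop): 4.09091, 12, 0.0396667, 1.91388 ms; sum = 18.0445 ms.
End-to-end = 18.09 ms.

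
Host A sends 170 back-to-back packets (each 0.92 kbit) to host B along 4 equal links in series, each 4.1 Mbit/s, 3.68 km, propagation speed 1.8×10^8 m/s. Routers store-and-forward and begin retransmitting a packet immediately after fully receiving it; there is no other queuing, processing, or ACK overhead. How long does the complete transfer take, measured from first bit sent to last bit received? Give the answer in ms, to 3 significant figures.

38.9 ms

Per-hop transmission t_tx = L/R = 920/4.1e+06 = 0.22439 ms.
Per-hop propagation t_prop = 3680/180000000 = 0.0204444 ms.
Pipeline fill: first packet needs 4·t_tx to clear all hops; remaining 169 packets each add one t_tx.
Total = (4+170-1)·t_tx + 4·t_prop = 173·0.22439 + 4·0.0204444 = 38.9 ms.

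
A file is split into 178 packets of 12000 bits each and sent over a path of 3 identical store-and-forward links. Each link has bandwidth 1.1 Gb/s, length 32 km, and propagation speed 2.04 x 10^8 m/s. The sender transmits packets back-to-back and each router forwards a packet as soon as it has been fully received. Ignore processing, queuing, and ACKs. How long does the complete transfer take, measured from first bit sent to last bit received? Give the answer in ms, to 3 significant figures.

Per-hop transmission t_tx = L/R = 12000/1100000000 = 0.0109091 ms.
Per-hop propagation t_prop = 32000/204000000 = 0.156863 ms.
Pipeline fill: first packet needs 3·t_tx to clear all hops; remaining 177 packets each add one t_tx.
Total = (3+178-1)·t_tx + 3·t_prop = 180·0.0109091 + 3·0.156863 = 2.43 ms.

2.43 ms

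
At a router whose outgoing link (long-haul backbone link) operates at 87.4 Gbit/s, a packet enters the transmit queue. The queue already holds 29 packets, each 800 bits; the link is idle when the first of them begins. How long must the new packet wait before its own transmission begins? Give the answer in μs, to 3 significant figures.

0.265 μs

Each queued packet: L/R = 800/87400000000 = 0.00915332 μs.
29 queued → 0.265446 μs.
Queuing delay = 0.265 μs.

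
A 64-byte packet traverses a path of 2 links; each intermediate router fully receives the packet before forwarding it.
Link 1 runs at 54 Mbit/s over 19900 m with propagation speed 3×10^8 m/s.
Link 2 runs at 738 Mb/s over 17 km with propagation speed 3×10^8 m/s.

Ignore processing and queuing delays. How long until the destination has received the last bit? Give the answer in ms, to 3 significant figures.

L = 64 × 8 = 512 bits.
Transmission delays (L/R per hop): 0.00948148, 0.000693767 ms; sum = 0.0101752 ms.
Propagation delays (d/s per hop): 0.0663333, 0.0566667 ms; sum = 0.123 ms.
End-to-end = 0.133 ms.

0.133 ms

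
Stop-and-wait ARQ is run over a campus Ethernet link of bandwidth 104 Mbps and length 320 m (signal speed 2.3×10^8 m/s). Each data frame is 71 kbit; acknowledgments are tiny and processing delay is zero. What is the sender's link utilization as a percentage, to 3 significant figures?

99.6 %

t_tx = L/R = 71000/104000000 = 0.000682692 s.
t_prop = 320/2.3e+08 = 1.3913e-06 s; RTT = 2.78261e-06 s.
Cycle = t_tx + RTT = 0.000685475 s.
Utilization = t_tx / cycle = 0.000682692/0.000685475 = 99.6 %.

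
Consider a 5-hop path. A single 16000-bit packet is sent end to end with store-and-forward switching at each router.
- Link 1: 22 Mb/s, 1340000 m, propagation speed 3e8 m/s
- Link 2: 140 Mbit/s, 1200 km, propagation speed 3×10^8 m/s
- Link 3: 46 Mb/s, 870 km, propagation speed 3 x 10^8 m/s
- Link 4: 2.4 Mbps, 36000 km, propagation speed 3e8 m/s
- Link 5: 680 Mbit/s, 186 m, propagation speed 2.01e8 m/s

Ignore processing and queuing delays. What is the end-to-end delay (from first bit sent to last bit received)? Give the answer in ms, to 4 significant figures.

139.2 ms

Transmission delays (L/R per hop): 0.727273, 0.114286, 0.347826, 6.66667, 0.0235294 ms; sum = 7.87958 ms.
Propagation delays (d/s per hop): 4.46667, 4, 2.9, 120, 0.000925373 ms; sum = 131.368 ms.
End-to-end = 139.2 ms.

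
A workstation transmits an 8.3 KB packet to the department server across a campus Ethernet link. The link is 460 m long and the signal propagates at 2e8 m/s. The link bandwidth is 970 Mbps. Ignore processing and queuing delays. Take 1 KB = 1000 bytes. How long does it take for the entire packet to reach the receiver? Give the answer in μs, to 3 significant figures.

70.8 μs

L = 66400 bits.
Transmission delay = L/R = 66400 / 970000000 = 68.4536 μs.
Propagation delay = d/s = 460 m / 200000000 m/s = 2.3 μs.
Total = 70.8 μs.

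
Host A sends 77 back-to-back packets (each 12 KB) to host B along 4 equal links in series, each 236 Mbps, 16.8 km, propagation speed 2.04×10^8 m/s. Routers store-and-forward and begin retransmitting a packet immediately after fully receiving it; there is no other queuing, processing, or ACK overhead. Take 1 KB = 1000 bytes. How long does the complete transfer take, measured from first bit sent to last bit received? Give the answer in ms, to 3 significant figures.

32.9 ms

Per-hop transmission t_tx = L/R = 96000/236000000 = 0.40678 ms.
Per-hop propagation t_prop = 16800/204000000 = 0.0823529 ms.
Pipeline fill: first packet needs 4·t_tx to clear all hops; remaining 76 packets each add one t_tx.
Total = (4+77-1)·t_tx + 4·t_prop = 80·0.40678 + 4·0.0823529 = 32.9 ms.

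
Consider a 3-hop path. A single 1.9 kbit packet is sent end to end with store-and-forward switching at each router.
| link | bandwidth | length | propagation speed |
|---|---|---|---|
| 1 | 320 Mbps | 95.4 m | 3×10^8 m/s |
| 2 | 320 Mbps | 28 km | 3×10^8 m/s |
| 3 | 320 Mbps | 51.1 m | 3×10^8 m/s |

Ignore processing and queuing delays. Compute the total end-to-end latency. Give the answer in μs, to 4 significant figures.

111.6 μs

L = 1900 bits.
Transmission delay per hop = L/R = 1900/320000000 = 5.9375 μs; 3 hops → 17.8125 μs.
Propagation delays (d/s per hop): 0.318, 93.3333, 0.170333 μs; sum = 93.8217 μs.
End-to-end = 111.6 μs.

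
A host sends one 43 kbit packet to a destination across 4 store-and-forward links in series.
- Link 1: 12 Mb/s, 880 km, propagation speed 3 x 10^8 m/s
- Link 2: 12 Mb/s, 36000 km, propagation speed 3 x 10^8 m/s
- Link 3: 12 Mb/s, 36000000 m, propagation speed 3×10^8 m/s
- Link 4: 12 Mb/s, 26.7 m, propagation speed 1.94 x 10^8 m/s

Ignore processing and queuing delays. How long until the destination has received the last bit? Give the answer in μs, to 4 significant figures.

257300 μs

L = 43000 bits.
Transmission delay per hop = L/R = 43000/12000000 = 3583.33 μs; 4 hops → 14333.3 μs.
Propagation delays (d/s per hop): 2933.33, 120000, 120000, 0.137629 μs; sum = 242933 μs.
End-to-end = 257300 μs.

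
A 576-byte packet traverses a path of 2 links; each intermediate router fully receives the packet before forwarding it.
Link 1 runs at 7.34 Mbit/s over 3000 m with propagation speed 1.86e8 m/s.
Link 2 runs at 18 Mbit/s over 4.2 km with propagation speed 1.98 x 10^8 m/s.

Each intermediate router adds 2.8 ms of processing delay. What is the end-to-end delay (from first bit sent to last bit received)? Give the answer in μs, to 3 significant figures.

3720 μs

L = 576 × 8 = 4608 bits.
Transmission delays (L/R per hop): 627.793, 256 μs; sum = 883.793 μs.
Propagation delays (d/s per hop): 16.129, 21.2121 μs; sum = 37.3412 μs.
Processing at 1 router(s): 1 × 2.8 ms = 2800 μs.
End-to-end = 3720 μs.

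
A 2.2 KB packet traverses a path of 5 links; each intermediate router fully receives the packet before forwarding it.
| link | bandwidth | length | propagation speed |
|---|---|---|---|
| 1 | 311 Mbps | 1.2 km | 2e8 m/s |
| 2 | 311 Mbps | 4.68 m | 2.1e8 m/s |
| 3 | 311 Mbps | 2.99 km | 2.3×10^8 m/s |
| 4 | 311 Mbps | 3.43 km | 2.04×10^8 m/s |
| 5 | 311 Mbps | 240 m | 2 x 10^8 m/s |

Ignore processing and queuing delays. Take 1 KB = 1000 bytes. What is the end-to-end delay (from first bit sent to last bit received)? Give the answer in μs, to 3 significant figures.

L = 17600 bits.
Transmission delay per hop = L/R = 17600/311000000 = 56.5916 μs; 5 hops → 282.958 μs.
Propagation delays (d/s per hop): 6, 0.0222857, 13, 16.8137, 1.2 μs; sum = 37.036 μs.
End-to-end = 320 μs.

320 μs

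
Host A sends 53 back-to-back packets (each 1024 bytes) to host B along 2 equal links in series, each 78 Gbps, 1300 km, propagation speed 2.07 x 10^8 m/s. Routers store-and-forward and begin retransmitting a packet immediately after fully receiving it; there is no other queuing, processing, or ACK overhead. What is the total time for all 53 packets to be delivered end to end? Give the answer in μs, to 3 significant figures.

Per-hop transmission t_tx = L/R = 8192/78000000000 = 0.105026 μs.
Per-hop propagation t_prop = 1300000/2.07e+08 = 6280.19 μs.
Pipeline fill: first packet needs 2·t_tx to clear all hops; remaining 52 packets each add one t_tx.
Total = (2+53-1)·t_tx + 2·t_prop = 54·0.105026 + 2·6280.19 = 12600 μs.

12600 μs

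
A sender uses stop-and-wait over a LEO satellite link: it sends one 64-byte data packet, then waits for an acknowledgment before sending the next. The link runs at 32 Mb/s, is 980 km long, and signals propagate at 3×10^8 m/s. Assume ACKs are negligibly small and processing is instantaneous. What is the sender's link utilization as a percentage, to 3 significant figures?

0.244 %

t_tx = L/R = 512/32000000 = 1.6e-05 s.
t_prop = 980000/300000000 = 0.00326667 s; RTT = 0.00653333 s.
Cycle = t_tx + RTT = 0.00654933 s.
Utilization = t_tx / cycle = 1.6e-05/0.00654933 = 0.244 %.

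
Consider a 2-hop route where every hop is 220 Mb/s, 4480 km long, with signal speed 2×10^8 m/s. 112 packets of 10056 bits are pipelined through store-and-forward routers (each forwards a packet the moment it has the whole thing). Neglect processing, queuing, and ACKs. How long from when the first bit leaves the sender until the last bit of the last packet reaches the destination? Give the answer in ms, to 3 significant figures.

50.0 ms

Per-hop transmission t_tx = L/R = 10056/220000000 = 0.0457091 ms.
Per-hop propagation t_prop = 4480000/200000000 = 22.4 ms.
Pipeline fill: first packet needs 2·t_tx to clear all hops; remaining 111 packets each add one t_tx.
Total = (2+112-1)·t_tx + 2·t_prop = 113·0.0457091 + 2·22.4 = 50.0 ms.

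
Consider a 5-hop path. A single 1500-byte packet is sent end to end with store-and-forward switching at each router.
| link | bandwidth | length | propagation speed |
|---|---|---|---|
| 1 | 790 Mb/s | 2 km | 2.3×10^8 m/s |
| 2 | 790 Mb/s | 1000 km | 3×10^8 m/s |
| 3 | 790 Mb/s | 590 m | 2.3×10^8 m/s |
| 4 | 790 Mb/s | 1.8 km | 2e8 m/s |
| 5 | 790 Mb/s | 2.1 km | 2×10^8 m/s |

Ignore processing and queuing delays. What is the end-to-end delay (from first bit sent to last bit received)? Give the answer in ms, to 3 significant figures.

L = 1500 × 8 = 12000 bits.
Transmission delay per hop = L/R = 12000/790000000 = 0.0151899 ms; 5 hops → 0.0759494 ms.
Propagation delays (d/s per hop): 0.00869565, 3.33333, 0.00256522, 0.009, 0.0105 ms; sum = 3.36409 ms.
End-to-end = 3.44 ms.

3.44 ms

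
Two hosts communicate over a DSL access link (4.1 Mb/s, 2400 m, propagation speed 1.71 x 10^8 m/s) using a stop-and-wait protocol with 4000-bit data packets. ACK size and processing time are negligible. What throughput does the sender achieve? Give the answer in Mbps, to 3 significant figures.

t_tx = L/R = 4000/4.1e+06 = 0.00097561 s.
t_prop = 2400/171000000 = 1.40351e-05 s; RTT = 2.80702e-05 s.
Cycle = t_tx + RTT = 0.00100368 s.
Throughput = L / cycle = 4000 / 0.00100368 = 3.99 Mbps.

3.99 Mbps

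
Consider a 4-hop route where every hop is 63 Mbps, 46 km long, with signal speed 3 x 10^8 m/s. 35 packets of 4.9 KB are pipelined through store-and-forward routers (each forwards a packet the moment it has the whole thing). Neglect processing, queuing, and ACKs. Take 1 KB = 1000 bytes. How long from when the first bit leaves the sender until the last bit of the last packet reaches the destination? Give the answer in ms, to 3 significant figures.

Per-hop transmission t_tx = L/R = 39200/63000000 = 0.622222 ms.
Per-hop propagation t_prop = 46000/300000000 = 0.153333 ms.
Pipeline fill: first packet needs 4·t_tx to clear all hops; remaining 34 packets each add one t_tx.
Total = (4+35-1)·t_tx + 4·t_prop = 38·0.622222 + 4·0.153333 = 24.3 ms.

24.3 ms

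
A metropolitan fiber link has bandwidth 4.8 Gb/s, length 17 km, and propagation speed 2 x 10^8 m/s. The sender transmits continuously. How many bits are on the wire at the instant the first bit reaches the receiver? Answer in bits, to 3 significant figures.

408000 bits

Propagation delay = 17000 / 200000000 = 8.5e-05 s.
BDP = R × t_prop = 4800000000 × 8.5e-05 = 408000 bits.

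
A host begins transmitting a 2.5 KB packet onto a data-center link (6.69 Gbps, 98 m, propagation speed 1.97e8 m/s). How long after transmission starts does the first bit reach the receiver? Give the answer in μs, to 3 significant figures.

0.497 μs

First bit experiences only propagation delay: d/s = 98/197000000 = 0.497 μs.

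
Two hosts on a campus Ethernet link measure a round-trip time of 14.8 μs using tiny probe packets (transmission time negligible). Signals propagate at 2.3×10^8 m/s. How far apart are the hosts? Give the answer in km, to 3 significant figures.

1.70 km

One-way propagation = RTT/2 = 7.4 μs.
d = s × t = 2.3e+08 × 7.4e-06 = 1.70 km.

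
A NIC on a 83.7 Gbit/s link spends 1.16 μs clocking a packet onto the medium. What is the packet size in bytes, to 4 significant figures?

L = R × t_tx = 83700000000 b/s × 1.16e-06 s = 97092 bits.
In bytes: 97092 / 8 = 12140 bytes.

12140 bytes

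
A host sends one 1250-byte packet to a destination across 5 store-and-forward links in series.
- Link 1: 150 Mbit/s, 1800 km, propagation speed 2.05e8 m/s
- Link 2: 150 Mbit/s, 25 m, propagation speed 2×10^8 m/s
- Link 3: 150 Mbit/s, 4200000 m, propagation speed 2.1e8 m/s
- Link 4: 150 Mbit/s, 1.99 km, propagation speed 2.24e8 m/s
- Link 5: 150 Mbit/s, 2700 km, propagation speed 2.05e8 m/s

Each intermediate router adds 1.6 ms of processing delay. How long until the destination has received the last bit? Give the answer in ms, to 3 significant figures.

L = 1250 × 8 = 10000 bits.
Transmission delay per hop = L/R = 10000/150000000 = 0.0666667 ms; 5 hops → 0.333333 ms.
Propagation delays (d/s per hop): 8.78049, 0.000125, 20, 0.00888393, 13.1707 ms; sum = 41.9602 ms.
Processing at 4 router(s): 4 × 1.6 ms = 6.4 ms.
End-to-end = 48.7 ms.

48.7 ms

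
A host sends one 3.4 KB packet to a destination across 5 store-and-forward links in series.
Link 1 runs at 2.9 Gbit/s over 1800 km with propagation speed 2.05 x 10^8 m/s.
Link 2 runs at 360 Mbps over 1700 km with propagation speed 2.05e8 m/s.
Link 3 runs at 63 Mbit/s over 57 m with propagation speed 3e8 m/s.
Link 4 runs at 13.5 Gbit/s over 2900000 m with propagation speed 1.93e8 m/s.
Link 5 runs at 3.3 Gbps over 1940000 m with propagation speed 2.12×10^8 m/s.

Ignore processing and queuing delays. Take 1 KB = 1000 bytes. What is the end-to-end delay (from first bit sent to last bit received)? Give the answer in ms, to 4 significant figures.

41.78 ms

L = 27200 bits.
Transmission delays (L/R per hop): 0.00937931, 0.0755556, 0.431746, 0.00201481, 0.00824242 ms; sum = 0.526938 ms.
Propagation delays (d/s per hop): 8.78049, 8.29268, 0.00019, 15.0259, 9.15094 ms; sum = 41.2502 ms.
End-to-end = 41.78 ms.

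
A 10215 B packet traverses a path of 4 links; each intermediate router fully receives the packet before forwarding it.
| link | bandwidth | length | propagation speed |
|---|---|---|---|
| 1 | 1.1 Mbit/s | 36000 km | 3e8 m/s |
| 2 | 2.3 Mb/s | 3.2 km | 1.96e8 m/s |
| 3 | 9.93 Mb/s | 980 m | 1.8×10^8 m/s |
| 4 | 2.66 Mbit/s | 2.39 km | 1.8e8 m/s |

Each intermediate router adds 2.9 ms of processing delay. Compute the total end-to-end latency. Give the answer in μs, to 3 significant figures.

278000 μs

L = 10215 × 8 = 81720 bits.
Transmission delays (L/R per hop): 74290.9, 35530.4, 8229.61, 30721.8 μs; sum = 148773 μs.
Propagation delays (d/s per hop): 120000, 16.3265, 5.44444, 13.2778 μs; sum = 120035 μs.
Processing at 3 router(s): 3 × 2.9 ms = 8700 μs.
End-to-end = 278000 μs.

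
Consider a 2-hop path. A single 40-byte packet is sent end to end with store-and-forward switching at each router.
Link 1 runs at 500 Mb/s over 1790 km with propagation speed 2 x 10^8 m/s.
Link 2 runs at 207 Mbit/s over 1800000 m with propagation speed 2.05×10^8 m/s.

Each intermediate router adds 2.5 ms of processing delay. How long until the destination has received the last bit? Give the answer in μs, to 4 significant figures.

L = 40 × 8 = 320 bits.
Transmission delays (L/R per hop): 0.64, 1.54589 μs; sum = 2.18589 μs.
Propagation delays (d/s per hop): 8950, 8780.49 μs; sum = 17730.5 μs.
Processing at 1 router(s): 1 × 2.5 ms = 2500 μs.
End-to-end = 20230 μs.

20230 μs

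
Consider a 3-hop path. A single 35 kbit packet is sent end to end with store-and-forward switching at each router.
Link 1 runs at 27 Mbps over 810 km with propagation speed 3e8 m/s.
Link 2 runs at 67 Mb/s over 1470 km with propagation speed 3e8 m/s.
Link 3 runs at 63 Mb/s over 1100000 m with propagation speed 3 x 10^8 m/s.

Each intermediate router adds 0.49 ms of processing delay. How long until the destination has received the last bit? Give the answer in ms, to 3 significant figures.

L = 35000 bits.
Transmission delays (L/R per hop): 1.2963, 0.522388, 0.555556 ms; sum = 2.37424 ms.
Propagation delays (d/s per hop): 2.7, 4.9, 3.66667 ms; sum = 11.2667 ms.
Processing at 2 router(s): 2 × 0.49 ms = 0.98 ms.
End-to-end = 14.6 ms.

14.6 ms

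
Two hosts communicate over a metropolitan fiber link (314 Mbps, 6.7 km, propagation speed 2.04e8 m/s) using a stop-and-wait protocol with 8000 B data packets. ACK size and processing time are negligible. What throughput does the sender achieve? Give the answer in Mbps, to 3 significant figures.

t_tx = L/R = 64000/314000000 = 0.000203822 s.
t_prop = 6700/204000000 = 3.28431e-05 s; RTT = 6.56863e-05 s.
Cycle = t_tx + RTT = 0.000269508 s.
Throughput = L / cycle = 64000 / 0.000269508 = 237 Mbps.

237 Mbps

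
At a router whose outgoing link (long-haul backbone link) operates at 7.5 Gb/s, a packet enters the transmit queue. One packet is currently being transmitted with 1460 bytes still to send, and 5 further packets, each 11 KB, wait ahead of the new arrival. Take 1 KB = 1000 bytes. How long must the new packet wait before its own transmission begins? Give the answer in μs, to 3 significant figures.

Each queued packet: L/R = 88000/7500000000 = 11.7333 μs.
5 queued → 58.6667 μs.
Plus remaining 11680 bits of current packet: 1.55733 μs.
Queuing delay = 60.2 μs.

60.2 μs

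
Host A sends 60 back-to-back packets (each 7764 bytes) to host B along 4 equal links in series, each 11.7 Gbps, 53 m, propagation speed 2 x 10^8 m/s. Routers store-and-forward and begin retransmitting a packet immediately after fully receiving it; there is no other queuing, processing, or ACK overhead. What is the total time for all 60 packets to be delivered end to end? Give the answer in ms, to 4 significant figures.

0.3355 ms

Per-hop transmission t_tx = L/R = 62112/11700000000 = 0.00530872 ms.
Per-hop propagation t_prop = 53/200000000 = 0.000265 ms.
Pipeline fill: first packet needs 4·t_tx to clear all hops; remaining 59 packets each add one t_tx.
Total = (4+60-1)·t_tx + 4·t_prop = 63·0.00530872 + 4·0.000265 = 0.3355 ms.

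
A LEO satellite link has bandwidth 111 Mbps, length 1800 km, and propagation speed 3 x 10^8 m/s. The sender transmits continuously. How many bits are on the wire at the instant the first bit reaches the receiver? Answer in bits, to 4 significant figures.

666000 bits

Propagation delay = 1800000 / 300000000 = 0.006 s.
BDP = R × t_prop = 111000000 × 0.006 = 666000 bits.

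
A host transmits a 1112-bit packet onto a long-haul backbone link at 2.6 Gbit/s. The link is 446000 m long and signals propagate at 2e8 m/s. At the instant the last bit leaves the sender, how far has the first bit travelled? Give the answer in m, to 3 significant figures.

t_tx = L/R = 1112/2600000000 = 4.27692e-07 s.
Distance = s × t_tx = 200000000 × 4.27692e-07 = 85.5 m.

85.5 m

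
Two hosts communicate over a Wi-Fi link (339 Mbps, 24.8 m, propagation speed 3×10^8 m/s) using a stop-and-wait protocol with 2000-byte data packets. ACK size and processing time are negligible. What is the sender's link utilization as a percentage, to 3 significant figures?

99.7 %

t_tx = L/R = 16000/339000000 = 4.71976e-05 s.
t_prop = 24.8/300000000 = 8.26667e-08 s; RTT = 1.65333e-07 s.
Cycle = t_tx + RTT = 4.7363e-05 s.
Utilization = t_tx / cycle = 4.71976e-05/4.7363e-05 = 99.7 %.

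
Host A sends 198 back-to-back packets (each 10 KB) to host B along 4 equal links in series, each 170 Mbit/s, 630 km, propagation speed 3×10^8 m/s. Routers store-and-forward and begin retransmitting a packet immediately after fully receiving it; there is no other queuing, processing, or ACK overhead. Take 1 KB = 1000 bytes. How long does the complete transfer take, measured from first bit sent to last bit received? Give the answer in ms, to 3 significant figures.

103 ms

Per-hop transmission t_tx = L/R = 80000/170000000 = 0.470588 ms.
Per-hop propagation t_prop = 630000/300000000 = 2.1 ms.
Pipeline fill: first packet needs 4·t_tx to clear all hops; remaining 197 packets each add one t_tx.
Total = (4+198-1)·t_tx + 4·t_prop = 201·0.470588 + 4·2.1 = 103 ms.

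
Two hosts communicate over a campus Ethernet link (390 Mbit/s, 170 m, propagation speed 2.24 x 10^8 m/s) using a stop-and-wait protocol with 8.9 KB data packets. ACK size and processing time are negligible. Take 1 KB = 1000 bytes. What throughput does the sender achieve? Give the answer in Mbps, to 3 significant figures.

t_tx = L/R = 71200/390000000 = 0.000182564 s.
t_prop = 170/2.24e+08 = 7.58929e-07 s; RTT = 1.51786e-06 s.
Cycle = t_tx + RTT = 0.000184082 s.
Throughput = L / cycle = 71200 / 0.000184082 = 387 Mbps.

387 Mbps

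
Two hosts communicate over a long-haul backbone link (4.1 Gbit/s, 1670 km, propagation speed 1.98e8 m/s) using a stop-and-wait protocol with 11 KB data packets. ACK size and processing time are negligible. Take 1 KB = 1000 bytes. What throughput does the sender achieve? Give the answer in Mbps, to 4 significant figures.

t_tx = L/R = 88000/4.1e+09 = 2.14634e-05 s.
t_prop = 1670000/198000000 = 0.00843434 s; RTT = 0.0168687 s.
Cycle = t_tx + RTT = 0.0168902 s.
Throughput = L / cycle = 88000 / 0.0168902 = 5.210 Mbps.

5.210 Mbps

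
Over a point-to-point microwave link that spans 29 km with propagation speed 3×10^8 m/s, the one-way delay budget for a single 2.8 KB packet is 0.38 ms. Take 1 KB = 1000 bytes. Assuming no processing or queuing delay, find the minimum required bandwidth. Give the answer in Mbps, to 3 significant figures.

79.1 Mbps

L = 22400 bits.
Propagation delay = 29000 / 300000000 = 0.0966667 ms.
Transmission budget = 0.38 − 0.0966667 = 0.283333 ms.
R ≥ L / t_tx = 22400 bits / 0.000283333 s = 79.1 Mbps.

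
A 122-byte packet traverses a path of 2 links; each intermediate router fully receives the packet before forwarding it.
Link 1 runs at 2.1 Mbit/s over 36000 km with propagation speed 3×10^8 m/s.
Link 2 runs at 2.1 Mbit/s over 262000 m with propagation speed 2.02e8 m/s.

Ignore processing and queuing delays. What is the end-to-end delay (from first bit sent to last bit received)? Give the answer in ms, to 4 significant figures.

L = 122 × 8 = 976 bits.
Transmission delay per hop = L/R = 976/2100000 = 0.464762 ms; 2 hops → 0.929524 ms.
Propagation delays (d/s per hop): 120, 1.29703 ms; sum = 121.297 ms.
End-to-end = 122.2 ms.

122.2 ms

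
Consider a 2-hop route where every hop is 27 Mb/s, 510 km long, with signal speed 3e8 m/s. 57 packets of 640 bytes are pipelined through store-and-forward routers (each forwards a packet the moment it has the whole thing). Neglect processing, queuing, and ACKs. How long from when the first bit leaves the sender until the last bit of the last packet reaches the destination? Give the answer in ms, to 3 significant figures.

14.4 ms

Per-hop transmission t_tx = L/R = 5120/27000000 = 0.18963 ms.
Per-hop propagation t_prop = 510000/300000000 = 1.7 ms.
Pipeline fill: first packet needs 2·t_tx to clear all hops; remaining 56 packets each add one t_tx.
Total = (2+57-1)·t_tx + 2·t_prop = 58·0.18963 + 2·1.7 = 14.4 ms.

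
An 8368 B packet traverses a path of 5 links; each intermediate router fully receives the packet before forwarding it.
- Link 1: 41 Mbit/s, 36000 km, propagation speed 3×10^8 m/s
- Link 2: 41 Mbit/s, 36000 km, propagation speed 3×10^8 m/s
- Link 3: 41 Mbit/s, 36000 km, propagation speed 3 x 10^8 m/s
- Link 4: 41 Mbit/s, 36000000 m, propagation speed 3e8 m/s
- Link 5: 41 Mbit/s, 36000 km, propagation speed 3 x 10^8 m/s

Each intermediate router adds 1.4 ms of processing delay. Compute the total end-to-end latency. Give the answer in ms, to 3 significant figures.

L = 8368 × 8 = 66944 bits.
Transmission delay per hop = L/R = 66944/41000000 = 1.63278 ms; 5 hops → 8.1639 ms.
Propagation delays (d/s per hop): 120, 120, 120, 120, 120 ms; sum = 600 ms.
Processing at 4 router(s): 4 × 1.4 ms = 5.6 ms.
End-to-end = 614 ms.

614 ms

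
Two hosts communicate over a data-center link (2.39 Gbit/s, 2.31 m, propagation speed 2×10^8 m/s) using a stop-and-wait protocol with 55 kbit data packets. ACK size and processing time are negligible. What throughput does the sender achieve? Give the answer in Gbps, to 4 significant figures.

t_tx = L/R = 55000/2390000000 = 2.30126e-05 s.
t_prop = 2.31/200000000 = 1.155e-08 s; RTT = 2.31e-08 s.
Cycle = t_tx + RTT = 2.30357e-05 s.
Throughput = L / cycle = 55000 / 2.30357e-05 = 2.388 Gbps.

2.388 Gbps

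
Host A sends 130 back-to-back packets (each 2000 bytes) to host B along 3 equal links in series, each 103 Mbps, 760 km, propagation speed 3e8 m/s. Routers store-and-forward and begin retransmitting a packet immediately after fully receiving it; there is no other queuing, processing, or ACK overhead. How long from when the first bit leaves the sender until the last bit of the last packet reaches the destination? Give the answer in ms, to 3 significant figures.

Per-hop transmission t_tx = L/R = 16000/103000000 = 0.15534 ms.
Per-hop propagation t_prop = 760000/300000000 = 2.53333 ms.
Pipeline fill: first packet needs 3·t_tx to clear all hops; remaining 129 packets each add one t_tx.
Total = (3+130-1)·t_tx + 3·t_prop = 132·0.15534 + 3·2.53333 = 28.1 ms.

28.1 ms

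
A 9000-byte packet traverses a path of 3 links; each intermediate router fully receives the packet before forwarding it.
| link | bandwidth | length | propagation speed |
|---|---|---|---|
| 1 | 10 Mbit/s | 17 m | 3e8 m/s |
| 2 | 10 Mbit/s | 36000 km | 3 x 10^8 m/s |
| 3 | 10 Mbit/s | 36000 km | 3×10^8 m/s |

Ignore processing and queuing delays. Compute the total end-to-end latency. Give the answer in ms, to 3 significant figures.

L = 9000 × 8 = 72000 bits.
Transmission delay per hop = L/R = 72000/10000000 = 7.2 ms; 3 hops → 21.6 ms.
Propagation delays (d/s per hop): 5.66667e-05, 120, 120 ms; sum = 240 ms.
End-to-end = 262 ms.

262 ms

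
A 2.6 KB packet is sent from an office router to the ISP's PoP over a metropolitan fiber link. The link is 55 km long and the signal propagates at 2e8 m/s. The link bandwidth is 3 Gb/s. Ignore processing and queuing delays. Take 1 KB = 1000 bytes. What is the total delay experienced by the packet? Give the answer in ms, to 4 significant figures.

L = 20800 bits.
Transmission delay = L/R = 20800 / 3000000000 = 0.00693333 ms.
Propagation delay = d/s = 55000 m / 200000000 m/s = 0.275 ms.
Total = 0.2819 ms.

0.2819 ms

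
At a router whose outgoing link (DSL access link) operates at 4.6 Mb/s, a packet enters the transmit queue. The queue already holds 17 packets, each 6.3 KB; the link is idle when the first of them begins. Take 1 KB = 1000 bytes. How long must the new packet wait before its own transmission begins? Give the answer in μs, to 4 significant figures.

Each queued packet: L/R = 50400/4600000 = 10956.5 μs.
17 queued → 186261 μs.
Queuing delay = 186300 μs.

186300 μs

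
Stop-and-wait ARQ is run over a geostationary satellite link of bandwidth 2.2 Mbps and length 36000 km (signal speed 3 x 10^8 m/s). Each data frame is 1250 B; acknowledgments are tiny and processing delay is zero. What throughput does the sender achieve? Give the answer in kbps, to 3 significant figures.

t_tx = L/R = 10000/2200000 = 0.00454545 s.
t_prop = 36000000/300000000 = 0.12 s; RTT = 0.24 s.
Cycle = t_tx + RTT = 0.244545 s.
Throughput = L / cycle = 10000 / 0.244545 = 40.9 kbps.

40.9 kbps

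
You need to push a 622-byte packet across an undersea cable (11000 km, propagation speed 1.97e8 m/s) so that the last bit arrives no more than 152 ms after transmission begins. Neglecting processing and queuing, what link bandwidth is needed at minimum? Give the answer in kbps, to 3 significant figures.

51.7 kbps

L = 4976 bits.
Propagation delay = 11000000 / 197000000 = 55.8376 ms.
Transmission budget = 152 − 55.8376 = 96.1624 ms.
R ≥ L / t_tx = 4976 bits / 0.0961624 s = 51.7 kbps.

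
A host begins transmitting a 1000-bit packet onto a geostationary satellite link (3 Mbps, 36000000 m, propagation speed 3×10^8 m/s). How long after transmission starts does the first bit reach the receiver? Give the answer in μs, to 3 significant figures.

120000 μs

First bit experiences only propagation delay: d/s = 36000000/300000000 = 120000 μs.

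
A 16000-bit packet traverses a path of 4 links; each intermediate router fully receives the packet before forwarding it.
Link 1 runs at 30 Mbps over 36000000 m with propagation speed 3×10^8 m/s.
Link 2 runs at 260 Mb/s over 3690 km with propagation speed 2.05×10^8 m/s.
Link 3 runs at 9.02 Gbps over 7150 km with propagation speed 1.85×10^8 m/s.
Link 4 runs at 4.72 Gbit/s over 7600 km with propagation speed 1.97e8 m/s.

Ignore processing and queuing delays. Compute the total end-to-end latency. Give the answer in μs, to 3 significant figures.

216000 μs

Transmission delays (L/R per hop): 533.333, 61.5385, 1.77384, 3.38983 μs; sum = 600.035 μs.
Propagation delays (d/s per hop): 120000, 18000, 38648.6, 38578.7 μs; sum = 215227 μs.
End-to-end = 216000 μs.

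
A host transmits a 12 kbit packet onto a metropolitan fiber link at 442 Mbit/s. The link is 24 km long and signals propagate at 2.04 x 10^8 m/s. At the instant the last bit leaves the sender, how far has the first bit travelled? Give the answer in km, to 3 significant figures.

5.54 km

t_tx = L/R = 12000/442000000 = 2.71493e-05 s.
Distance = s × t_tx = 204000000 × 2.71493e-05 = 5.54 km.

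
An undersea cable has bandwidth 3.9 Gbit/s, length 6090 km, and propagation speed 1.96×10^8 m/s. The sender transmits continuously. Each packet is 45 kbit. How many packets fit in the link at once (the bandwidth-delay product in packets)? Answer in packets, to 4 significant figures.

Propagation delay = 6090000 / 196000000 = 0.0310714 s.
BDP = R × t_prop = 3900000000 × 0.0310714 = 121179000 bits.
In packets of 45000 bits: 2693 packets.

2693 packets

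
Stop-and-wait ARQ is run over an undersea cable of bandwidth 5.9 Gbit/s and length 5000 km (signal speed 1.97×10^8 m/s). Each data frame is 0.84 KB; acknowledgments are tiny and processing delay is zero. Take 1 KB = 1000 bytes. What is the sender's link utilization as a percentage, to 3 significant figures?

0.00224 %

t_tx = L/R = 6720/5900000000 = 1.13898e-06 s.
t_prop = 5000000/197000000 = 0.0253807 s; RTT = 0.0507614 s.
Cycle = t_tx + RTT = 0.0507626 s.
Utilization = t_tx / cycle = 1.13898e-06/0.0507626 = 0.00224 %.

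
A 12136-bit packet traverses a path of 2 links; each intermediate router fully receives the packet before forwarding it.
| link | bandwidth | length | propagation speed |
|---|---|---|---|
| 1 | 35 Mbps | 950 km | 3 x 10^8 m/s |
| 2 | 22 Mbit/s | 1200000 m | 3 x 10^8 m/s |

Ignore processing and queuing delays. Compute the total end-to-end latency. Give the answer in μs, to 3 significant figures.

Transmission delays (L/R per hop): 346.743, 551.636 μs; sum = 898.379 μs.
Propagation delays (d/s per hop): 3166.67, 4000 μs; sum = 7166.67 μs.
End-to-end = 8070 μs.

8070 μs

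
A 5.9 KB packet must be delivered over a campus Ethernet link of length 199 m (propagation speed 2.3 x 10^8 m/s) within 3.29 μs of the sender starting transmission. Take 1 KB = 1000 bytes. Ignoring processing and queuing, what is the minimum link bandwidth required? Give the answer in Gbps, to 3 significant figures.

19.5 Gbps

L = 47200 bits.
Propagation delay = 199 / 2.3e+08 = 0.865217 μs.
Transmission budget = 3.29 − 0.865217 = 2.42478 μs.
R ≥ L / t_tx = 47200 bits / 2.42478e-06 s = 19.5 Gbps.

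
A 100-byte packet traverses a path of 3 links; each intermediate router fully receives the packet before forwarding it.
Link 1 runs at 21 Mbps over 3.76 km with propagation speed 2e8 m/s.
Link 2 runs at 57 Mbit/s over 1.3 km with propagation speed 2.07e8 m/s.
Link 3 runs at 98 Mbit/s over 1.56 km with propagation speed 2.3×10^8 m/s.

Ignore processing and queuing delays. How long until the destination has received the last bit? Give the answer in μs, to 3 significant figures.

L = 100 × 8 = 800 bits.
Transmission delays (L/R per hop): 38.0952, 14.0351, 8.16327 μs; sum = 60.2936 μs.
Propagation delays (d/s per hop): 18.8, 6.28019, 6.78261 μs; sum = 31.8628 μs.
End-to-end = 92.2 μs.

92.2 μs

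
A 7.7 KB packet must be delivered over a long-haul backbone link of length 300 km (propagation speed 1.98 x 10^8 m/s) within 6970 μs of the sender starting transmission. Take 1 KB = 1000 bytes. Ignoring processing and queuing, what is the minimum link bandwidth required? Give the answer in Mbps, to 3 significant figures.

L = 61600 bits.
Propagation delay = 300000 / 198000000 = 1515.15 μs.
Transmission budget = 6970 − 1515.15 = 5454.85 μs.
R ≥ L / t_tx = 61600 bits / 0.00545485 s = 11.3 Mbps.

11.3 Mbps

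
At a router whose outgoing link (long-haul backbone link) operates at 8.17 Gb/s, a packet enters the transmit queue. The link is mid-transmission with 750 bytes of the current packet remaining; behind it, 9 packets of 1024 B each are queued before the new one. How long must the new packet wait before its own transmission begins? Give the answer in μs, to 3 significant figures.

9.76 μs

Each queued packet: L/R = 8192/8170000000 = 1.00269 μs.
9 queued → 9.02424 μs.
Plus remaining 6000 bits of current packet: 0.734394 μs.
Queuing delay = 9.76 μs.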